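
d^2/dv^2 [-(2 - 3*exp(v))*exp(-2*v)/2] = (3*exp(v) - 8)*exp(-2*v)/2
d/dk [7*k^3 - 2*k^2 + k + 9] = 21*k^2 - 4*k + 1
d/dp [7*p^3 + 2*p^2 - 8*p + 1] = 21*p^2 + 4*p - 8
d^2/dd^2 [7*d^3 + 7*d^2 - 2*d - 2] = 42*d + 14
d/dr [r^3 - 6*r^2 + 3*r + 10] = 3*r^2 - 12*r + 3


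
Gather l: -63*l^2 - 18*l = -63*l^2 - 18*l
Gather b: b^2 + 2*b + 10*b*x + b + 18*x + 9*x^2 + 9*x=b^2 + b*(10*x + 3) + 9*x^2 + 27*x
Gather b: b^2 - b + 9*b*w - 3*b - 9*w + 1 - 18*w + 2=b^2 + b*(9*w - 4) - 27*w + 3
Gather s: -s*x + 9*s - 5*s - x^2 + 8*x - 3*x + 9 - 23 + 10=s*(4 - x) - x^2 + 5*x - 4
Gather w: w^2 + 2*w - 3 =w^2 + 2*w - 3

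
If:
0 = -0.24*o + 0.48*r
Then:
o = 2.0*r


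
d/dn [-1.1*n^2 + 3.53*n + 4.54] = 3.53 - 2.2*n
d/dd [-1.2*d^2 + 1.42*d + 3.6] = 1.42 - 2.4*d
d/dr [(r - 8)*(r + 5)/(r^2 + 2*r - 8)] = (5*r^2 + 64*r + 104)/(r^4 + 4*r^3 - 12*r^2 - 32*r + 64)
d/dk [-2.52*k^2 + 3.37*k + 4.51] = 3.37 - 5.04*k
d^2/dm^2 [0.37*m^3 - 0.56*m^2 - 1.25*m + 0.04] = 2.22*m - 1.12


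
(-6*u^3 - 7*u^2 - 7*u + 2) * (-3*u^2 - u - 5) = 18*u^5 + 27*u^4 + 58*u^3 + 36*u^2 + 33*u - 10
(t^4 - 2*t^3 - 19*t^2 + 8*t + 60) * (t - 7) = t^5 - 9*t^4 - 5*t^3 + 141*t^2 + 4*t - 420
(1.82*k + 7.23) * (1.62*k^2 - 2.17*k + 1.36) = 2.9484*k^3 + 7.7632*k^2 - 13.2139*k + 9.8328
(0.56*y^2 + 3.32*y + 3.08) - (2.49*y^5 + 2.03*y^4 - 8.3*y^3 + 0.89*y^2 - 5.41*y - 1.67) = -2.49*y^5 - 2.03*y^4 + 8.3*y^3 - 0.33*y^2 + 8.73*y + 4.75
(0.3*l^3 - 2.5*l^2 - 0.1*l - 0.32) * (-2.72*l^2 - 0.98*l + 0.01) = -0.816*l^5 + 6.506*l^4 + 2.725*l^3 + 0.9434*l^2 + 0.3126*l - 0.0032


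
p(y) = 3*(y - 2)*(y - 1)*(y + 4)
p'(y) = 3*(y - 2)*(y - 1) + 3*(y - 2)*(y + 4) + 3*(y - 1)*(y + 4)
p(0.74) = 4.66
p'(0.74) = -20.63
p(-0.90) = 51.24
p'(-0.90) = -28.11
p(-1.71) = 69.07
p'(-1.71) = -13.94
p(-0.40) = 36.29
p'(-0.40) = -30.96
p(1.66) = -3.81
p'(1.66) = 4.76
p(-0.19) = 29.79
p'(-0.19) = -30.82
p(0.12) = 20.45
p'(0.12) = -29.15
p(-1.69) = 68.79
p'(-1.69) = -14.44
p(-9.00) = -1650.00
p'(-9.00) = 645.00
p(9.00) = 2184.00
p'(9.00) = 753.00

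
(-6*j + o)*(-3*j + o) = 18*j^2 - 9*j*o + o^2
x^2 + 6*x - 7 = (x - 1)*(x + 7)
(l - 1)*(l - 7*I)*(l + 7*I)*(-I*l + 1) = -I*l^4 + l^3 + I*l^3 - l^2 - 49*I*l^2 + 49*l + 49*I*l - 49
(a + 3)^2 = a^2 + 6*a + 9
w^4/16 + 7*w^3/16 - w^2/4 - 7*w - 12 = (w/4 + 1)^2*(w - 4)*(w + 3)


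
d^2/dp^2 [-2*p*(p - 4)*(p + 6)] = -12*p - 8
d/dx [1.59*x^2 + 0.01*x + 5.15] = 3.18*x + 0.01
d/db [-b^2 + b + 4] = 1 - 2*b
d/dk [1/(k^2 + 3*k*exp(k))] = (-3*k*exp(k) - 2*k - 3*exp(k))/(k^2*(k + 3*exp(k))^2)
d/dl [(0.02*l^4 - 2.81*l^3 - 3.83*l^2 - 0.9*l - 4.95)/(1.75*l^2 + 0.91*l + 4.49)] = (0.07*l^5 - 4.8629*l^4 - 4.755*l^3 - 39.761*l^2 - 17.0684*l + 0.4635)/(3.0625*l^4 + 3.185*l^3 + 16.5431*l^2 + 8.1718*l + 20.1601)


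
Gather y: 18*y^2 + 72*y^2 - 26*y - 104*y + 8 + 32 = 90*y^2 - 130*y + 40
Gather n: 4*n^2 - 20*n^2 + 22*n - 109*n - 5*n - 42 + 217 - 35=-16*n^2 - 92*n + 140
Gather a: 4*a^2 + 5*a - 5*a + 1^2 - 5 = 4*a^2 - 4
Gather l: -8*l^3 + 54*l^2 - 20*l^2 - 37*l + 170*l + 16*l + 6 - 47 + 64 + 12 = -8*l^3 + 34*l^2 + 149*l + 35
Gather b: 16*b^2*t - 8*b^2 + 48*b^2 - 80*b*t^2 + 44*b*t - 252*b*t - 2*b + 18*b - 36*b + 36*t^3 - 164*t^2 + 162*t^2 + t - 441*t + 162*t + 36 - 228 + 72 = b^2*(16*t + 40) + b*(-80*t^2 - 208*t - 20) + 36*t^3 - 2*t^2 - 278*t - 120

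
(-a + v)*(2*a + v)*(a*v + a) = -2*a^3*v - 2*a^3 + a^2*v^2 + a^2*v + a*v^3 + a*v^2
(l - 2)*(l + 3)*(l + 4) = l^3 + 5*l^2 - 2*l - 24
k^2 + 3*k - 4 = (k - 1)*(k + 4)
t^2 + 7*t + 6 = (t + 1)*(t + 6)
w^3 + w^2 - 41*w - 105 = (w - 7)*(w + 3)*(w + 5)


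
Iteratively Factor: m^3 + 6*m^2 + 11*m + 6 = (m + 1)*(m^2 + 5*m + 6) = (m + 1)*(m + 2)*(m + 3)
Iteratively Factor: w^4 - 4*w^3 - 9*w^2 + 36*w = (w - 4)*(w^3 - 9*w) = (w - 4)*(w - 3)*(w^2 + 3*w) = w*(w - 4)*(w - 3)*(w + 3)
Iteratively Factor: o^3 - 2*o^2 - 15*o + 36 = (o + 4)*(o^2 - 6*o + 9) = (o - 3)*(o + 4)*(o - 3)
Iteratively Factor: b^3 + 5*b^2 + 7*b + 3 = (b + 1)*(b^2 + 4*b + 3) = (b + 1)*(b + 3)*(b + 1)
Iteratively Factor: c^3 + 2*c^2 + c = (c)*(c^2 + 2*c + 1) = c*(c + 1)*(c + 1)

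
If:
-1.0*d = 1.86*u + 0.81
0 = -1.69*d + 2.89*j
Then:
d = -1.86*u - 0.81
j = -1.08768166089965*u - 0.473667820069204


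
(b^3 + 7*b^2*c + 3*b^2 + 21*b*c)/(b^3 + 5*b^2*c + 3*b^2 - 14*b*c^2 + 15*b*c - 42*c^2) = b/(b - 2*c)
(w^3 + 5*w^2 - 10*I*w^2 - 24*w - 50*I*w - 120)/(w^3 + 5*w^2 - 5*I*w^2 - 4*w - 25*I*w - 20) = (w - 6*I)/(w - I)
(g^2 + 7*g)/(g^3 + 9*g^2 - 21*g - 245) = g/(g^2 + 2*g - 35)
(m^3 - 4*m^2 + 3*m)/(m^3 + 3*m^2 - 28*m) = (m^2 - 4*m + 3)/(m^2 + 3*m - 28)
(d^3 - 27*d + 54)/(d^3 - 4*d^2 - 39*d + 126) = (d - 3)/(d - 7)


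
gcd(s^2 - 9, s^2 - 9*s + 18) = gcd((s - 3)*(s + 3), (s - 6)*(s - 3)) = s - 3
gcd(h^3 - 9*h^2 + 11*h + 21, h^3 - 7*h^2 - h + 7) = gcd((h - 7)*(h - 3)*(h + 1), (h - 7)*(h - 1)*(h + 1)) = h^2 - 6*h - 7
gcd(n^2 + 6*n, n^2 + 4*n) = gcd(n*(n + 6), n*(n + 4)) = n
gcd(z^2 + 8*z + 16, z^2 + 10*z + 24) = z + 4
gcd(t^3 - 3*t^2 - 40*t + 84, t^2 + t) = 1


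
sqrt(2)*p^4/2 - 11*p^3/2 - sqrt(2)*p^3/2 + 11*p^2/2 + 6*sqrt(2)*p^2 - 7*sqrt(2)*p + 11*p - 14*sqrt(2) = (p - 2)*(p - 7*sqrt(2)/2)*(p - 2*sqrt(2))*(sqrt(2)*p/2 + sqrt(2)/2)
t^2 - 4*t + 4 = (t - 2)^2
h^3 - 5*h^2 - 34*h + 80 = (h - 8)*(h - 2)*(h + 5)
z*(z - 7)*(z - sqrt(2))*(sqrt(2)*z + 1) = sqrt(2)*z^4 - 7*sqrt(2)*z^3 - z^3 - sqrt(2)*z^2 + 7*z^2 + 7*sqrt(2)*z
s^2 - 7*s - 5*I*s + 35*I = (s - 7)*(s - 5*I)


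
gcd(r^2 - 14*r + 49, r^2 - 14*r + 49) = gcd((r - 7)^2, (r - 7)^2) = r^2 - 14*r + 49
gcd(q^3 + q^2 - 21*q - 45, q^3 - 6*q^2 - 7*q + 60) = q^2 - 2*q - 15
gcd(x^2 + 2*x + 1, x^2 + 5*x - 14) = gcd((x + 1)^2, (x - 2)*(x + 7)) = 1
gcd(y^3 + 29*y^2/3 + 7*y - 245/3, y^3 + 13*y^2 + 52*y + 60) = y + 5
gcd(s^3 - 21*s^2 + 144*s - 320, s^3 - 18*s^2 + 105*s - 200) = s^2 - 13*s + 40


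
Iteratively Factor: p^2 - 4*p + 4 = (p - 2)*(p - 2)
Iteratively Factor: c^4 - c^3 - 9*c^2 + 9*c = (c - 1)*(c^3 - 9*c) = (c - 3)*(c - 1)*(c^2 + 3*c) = c*(c - 3)*(c - 1)*(c + 3)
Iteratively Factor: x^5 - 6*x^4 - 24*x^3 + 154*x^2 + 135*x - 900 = (x - 5)*(x^4 - x^3 - 29*x^2 + 9*x + 180) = (x - 5)*(x - 3)*(x^3 + 2*x^2 - 23*x - 60) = (x - 5)^2*(x - 3)*(x^2 + 7*x + 12) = (x - 5)^2*(x - 3)*(x + 3)*(x + 4)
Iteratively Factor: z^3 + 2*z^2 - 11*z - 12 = (z + 1)*(z^2 + z - 12) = (z + 1)*(z + 4)*(z - 3)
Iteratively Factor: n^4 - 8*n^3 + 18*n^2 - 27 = (n + 1)*(n^3 - 9*n^2 + 27*n - 27) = (n - 3)*(n + 1)*(n^2 - 6*n + 9) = (n - 3)^2*(n + 1)*(n - 3)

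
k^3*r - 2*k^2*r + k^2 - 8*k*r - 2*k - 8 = (k - 4)*(k + 2)*(k*r + 1)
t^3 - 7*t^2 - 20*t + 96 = (t - 8)*(t - 3)*(t + 4)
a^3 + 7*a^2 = a^2*(a + 7)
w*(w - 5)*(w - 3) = w^3 - 8*w^2 + 15*w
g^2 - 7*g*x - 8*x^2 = (g - 8*x)*(g + x)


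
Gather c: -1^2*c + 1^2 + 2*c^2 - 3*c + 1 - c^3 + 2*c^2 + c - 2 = -c^3 + 4*c^2 - 3*c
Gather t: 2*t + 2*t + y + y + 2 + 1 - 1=4*t + 2*y + 2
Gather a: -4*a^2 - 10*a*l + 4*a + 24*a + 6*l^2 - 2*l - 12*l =-4*a^2 + a*(28 - 10*l) + 6*l^2 - 14*l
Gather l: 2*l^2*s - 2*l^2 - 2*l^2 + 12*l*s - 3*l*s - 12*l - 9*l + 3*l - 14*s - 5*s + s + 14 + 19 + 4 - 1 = l^2*(2*s - 4) + l*(9*s - 18) - 18*s + 36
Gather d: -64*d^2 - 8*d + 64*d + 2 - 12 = -64*d^2 + 56*d - 10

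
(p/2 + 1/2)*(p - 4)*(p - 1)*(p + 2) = p^4/2 - p^3 - 9*p^2/2 + p + 4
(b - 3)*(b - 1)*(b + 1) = b^3 - 3*b^2 - b + 3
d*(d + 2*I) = d^2 + 2*I*d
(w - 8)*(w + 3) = w^2 - 5*w - 24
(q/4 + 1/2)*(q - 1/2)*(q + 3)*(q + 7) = q^4/4 + 23*q^3/8 + 35*q^2/4 + 43*q/8 - 21/4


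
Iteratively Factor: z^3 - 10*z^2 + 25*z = (z - 5)*(z^2 - 5*z) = z*(z - 5)*(z - 5)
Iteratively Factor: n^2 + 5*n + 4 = (n + 1)*(n + 4)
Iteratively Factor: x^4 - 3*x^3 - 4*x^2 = (x + 1)*(x^3 - 4*x^2) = (x - 4)*(x + 1)*(x^2) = x*(x - 4)*(x + 1)*(x)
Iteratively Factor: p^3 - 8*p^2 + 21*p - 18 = (p - 2)*(p^2 - 6*p + 9) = (p - 3)*(p - 2)*(p - 3)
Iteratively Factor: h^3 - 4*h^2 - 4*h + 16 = (h - 4)*(h^2 - 4) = (h - 4)*(h - 2)*(h + 2)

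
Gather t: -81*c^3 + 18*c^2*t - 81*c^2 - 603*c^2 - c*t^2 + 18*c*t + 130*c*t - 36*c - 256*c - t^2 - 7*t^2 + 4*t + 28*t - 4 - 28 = -81*c^3 - 684*c^2 - 292*c + t^2*(-c - 8) + t*(18*c^2 + 148*c + 32) - 32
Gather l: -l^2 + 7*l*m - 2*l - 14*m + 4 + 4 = -l^2 + l*(7*m - 2) - 14*m + 8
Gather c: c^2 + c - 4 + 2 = c^2 + c - 2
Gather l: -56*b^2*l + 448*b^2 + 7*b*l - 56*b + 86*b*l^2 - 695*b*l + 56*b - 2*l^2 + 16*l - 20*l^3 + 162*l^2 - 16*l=448*b^2 - 20*l^3 + l^2*(86*b + 160) + l*(-56*b^2 - 688*b)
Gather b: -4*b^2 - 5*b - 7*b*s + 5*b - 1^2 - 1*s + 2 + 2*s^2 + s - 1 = -4*b^2 - 7*b*s + 2*s^2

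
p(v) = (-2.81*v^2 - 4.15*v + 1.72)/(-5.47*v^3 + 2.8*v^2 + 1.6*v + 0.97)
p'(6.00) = -0.02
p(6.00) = 0.12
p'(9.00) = -0.01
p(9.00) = 0.07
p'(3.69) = -0.09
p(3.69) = 0.23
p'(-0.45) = 6.17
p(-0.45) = 2.29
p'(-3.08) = 0.01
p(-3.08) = -0.07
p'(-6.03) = -0.01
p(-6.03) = -0.06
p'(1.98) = -0.65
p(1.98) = 0.64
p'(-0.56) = 5.25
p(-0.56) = 1.65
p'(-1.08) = 0.99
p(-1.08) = 0.31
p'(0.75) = -10.76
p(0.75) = -2.07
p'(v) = (-5.62*v - 4.15)/(-5.47*v^3 + 2.8*v^2 + 1.6*v + 0.97) + (-2.81*v^2 - 4.15*v + 1.72)*(16.41*v^2 - 5.6*v - 1.6)/(-5.47*v^3 + 2.8*v^2 + 1.6*v + 0.97)^2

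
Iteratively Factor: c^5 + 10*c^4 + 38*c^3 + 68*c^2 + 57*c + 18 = (c + 2)*(c^4 + 8*c^3 + 22*c^2 + 24*c + 9) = (c + 2)*(c + 3)*(c^3 + 5*c^2 + 7*c + 3) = (c + 1)*(c + 2)*(c + 3)*(c^2 + 4*c + 3) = (c + 1)*(c + 2)*(c + 3)^2*(c + 1)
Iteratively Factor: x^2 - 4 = (x - 2)*(x + 2)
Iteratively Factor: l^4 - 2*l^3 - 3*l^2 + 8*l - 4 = (l - 1)*(l^3 - l^2 - 4*l + 4) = (l - 2)*(l - 1)*(l^2 + l - 2) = (l - 2)*(l - 1)*(l + 2)*(l - 1)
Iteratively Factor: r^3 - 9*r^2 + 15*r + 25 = (r - 5)*(r^2 - 4*r - 5) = (r - 5)*(r + 1)*(r - 5)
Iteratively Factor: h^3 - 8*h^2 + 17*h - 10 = (h - 5)*(h^2 - 3*h + 2) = (h - 5)*(h - 1)*(h - 2)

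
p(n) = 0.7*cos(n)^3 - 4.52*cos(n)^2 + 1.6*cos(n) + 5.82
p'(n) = -2.1*sin(n)*cos(n)^2 + 9.04*sin(n)*cos(n) - 1.6*sin(n)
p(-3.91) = 2.07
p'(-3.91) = -6.38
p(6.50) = 3.72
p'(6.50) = 1.12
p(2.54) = 1.04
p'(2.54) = -5.93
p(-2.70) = 0.16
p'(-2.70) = 4.91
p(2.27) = 2.73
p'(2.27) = -6.34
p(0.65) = 4.58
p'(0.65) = 2.58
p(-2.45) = 1.59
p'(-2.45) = 6.26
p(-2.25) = 2.86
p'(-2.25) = 6.31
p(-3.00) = -0.87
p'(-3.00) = 1.78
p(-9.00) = 0.08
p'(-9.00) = 4.77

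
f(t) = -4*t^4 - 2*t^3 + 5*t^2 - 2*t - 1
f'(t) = -16*t^3 - 6*t^2 + 10*t - 2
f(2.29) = -113.38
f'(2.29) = -202.71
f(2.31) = -117.49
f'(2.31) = -208.14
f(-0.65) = 2.25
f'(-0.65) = -6.64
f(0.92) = -3.03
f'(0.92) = -10.34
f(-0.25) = -0.17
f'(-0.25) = -4.62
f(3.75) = -834.67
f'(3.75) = -892.62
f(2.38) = -132.74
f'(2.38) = -227.89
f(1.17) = -7.19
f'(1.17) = -24.14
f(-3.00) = -220.00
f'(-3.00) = 346.00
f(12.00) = -85705.00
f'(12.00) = -28394.00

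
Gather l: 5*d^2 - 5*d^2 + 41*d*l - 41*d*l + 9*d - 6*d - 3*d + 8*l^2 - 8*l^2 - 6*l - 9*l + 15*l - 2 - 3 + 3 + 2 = 0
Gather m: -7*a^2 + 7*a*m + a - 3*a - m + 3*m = -7*a^2 - 2*a + m*(7*a + 2)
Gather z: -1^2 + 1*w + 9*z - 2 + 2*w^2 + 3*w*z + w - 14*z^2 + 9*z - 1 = 2*w^2 + 2*w - 14*z^2 + z*(3*w + 18) - 4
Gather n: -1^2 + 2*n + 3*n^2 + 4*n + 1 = 3*n^2 + 6*n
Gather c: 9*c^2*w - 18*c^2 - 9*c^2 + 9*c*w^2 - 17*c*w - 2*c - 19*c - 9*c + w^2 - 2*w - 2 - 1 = c^2*(9*w - 27) + c*(9*w^2 - 17*w - 30) + w^2 - 2*w - 3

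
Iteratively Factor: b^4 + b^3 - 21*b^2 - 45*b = (b - 5)*(b^3 + 6*b^2 + 9*b) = (b - 5)*(b + 3)*(b^2 + 3*b) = (b - 5)*(b + 3)^2*(b)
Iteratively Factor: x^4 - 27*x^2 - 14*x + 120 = (x - 2)*(x^3 + 2*x^2 - 23*x - 60) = (x - 5)*(x - 2)*(x^2 + 7*x + 12) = (x - 5)*(x - 2)*(x + 3)*(x + 4)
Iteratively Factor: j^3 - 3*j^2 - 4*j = (j + 1)*(j^2 - 4*j) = j*(j + 1)*(j - 4)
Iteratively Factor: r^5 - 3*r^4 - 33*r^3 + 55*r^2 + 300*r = (r + 3)*(r^4 - 6*r^3 - 15*r^2 + 100*r) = (r - 5)*(r + 3)*(r^3 - r^2 - 20*r) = (r - 5)^2*(r + 3)*(r^2 + 4*r) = r*(r - 5)^2*(r + 3)*(r + 4)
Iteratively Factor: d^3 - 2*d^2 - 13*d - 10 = (d + 2)*(d^2 - 4*d - 5) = (d + 1)*(d + 2)*(d - 5)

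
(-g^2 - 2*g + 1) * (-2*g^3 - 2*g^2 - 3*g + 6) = 2*g^5 + 6*g^4 + 5*g^3 - 2*g^2 - 15*g + 6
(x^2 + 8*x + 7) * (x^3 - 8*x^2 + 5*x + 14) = x^5 - 52*x^3 - 2*x^2 + 147*x + 98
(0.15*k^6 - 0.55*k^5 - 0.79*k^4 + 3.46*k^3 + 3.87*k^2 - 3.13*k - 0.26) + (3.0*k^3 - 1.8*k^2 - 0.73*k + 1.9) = 0.15*k^6 - 0.55*k^5 - 0.79*k^4 + 6.46*k^3 + 2.07*k^2 - 3.86*k + 1.64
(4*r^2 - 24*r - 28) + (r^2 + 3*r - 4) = 5*r^2 - 21*r - 32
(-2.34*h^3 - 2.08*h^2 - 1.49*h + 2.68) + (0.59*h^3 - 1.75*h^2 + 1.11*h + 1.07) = -1.75*h^3 - 3.83*h^2 - 0.38*h + 3.75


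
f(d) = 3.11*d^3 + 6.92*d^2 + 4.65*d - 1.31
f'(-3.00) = 47.10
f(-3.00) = -36.95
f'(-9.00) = 635.82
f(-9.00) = -1749.83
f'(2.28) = 84.71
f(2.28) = 82.13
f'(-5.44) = 205.47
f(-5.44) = -322.49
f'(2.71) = 110.68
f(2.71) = 124.01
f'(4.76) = 281.92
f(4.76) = 513.03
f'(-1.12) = 0.85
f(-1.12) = -2.21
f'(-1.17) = 1.23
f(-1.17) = -2.26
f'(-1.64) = 7.05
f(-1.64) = -4.04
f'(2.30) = 85.84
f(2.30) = 83.83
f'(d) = 9.33*d^2 + 13.84*d + 4.65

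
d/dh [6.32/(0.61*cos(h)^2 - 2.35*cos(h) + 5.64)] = (7.7104*cos(h) - 14.852)*sin(h)/(0.61*cos(h)^2 - 2.35*cos(h) + 5.64)^2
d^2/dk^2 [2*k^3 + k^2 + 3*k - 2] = 12*k + 2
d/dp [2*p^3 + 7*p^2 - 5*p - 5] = 6*p^2 + 14*p - 5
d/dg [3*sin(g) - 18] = 3*cos(g)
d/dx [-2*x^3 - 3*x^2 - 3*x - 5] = -6*x^2 - 6*x - 3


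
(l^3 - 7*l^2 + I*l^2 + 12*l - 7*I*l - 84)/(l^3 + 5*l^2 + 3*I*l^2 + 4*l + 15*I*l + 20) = (l^2 - l*(7 + 3*I) + 21*I)/(l^2 + l*(5 - I) - 5*I)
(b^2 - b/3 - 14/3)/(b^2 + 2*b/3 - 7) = (b + 2)/(b + 3)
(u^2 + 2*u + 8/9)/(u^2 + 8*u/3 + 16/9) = (3*u + 2)/(3*u + 4)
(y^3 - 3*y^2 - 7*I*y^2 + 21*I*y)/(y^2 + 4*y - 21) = y*(y - 7*I)/(y + 7)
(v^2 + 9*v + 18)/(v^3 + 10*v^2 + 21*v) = (v + 6)/(v*(v + 7))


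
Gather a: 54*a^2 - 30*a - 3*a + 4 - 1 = 54*a^2 - 33*a + 3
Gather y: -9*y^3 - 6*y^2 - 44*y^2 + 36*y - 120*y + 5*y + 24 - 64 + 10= -9*y^3 - 50*y^2 - 79*y - 30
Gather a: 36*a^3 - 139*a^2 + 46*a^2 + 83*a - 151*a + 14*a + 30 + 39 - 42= 36*a^3 - 93*a^2 - 54*a + 27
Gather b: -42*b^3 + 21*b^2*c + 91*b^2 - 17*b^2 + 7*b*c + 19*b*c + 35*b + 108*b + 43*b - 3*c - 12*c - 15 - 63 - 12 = -42*b^3 + b^2*(21*c + 74) + b*(26*c + 186) - 15*c - 90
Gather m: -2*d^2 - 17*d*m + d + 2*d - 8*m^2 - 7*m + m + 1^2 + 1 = -2*d^2 + 3*d - 8*m^2 + m*(-17*d - 6) + 2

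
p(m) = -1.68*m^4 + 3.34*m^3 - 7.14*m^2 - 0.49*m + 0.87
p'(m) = -6.72*m^3 + 10.02*m^2 - 14.28*m - 0.49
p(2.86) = -93.20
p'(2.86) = -116.58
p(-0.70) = -3.83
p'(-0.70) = 16.72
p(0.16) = 0.62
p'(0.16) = -2.55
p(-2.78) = -225.05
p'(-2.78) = 261.03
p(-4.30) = -968.95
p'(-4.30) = 780.47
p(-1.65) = -45.22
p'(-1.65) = 80.54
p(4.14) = -380.06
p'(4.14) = -364.71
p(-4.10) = -822.07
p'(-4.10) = 689.64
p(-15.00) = -97920.78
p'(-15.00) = 25148.21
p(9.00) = -9169.50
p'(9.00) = -4216.27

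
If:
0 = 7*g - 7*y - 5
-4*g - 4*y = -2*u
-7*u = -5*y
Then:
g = 45/161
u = -50/161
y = -10/23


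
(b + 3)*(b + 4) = b^2 + 7*b + 12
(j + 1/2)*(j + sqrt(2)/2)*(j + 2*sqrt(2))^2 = j^4 + j^3/2 + 9*sqrt(2)*j^3/2 + 9*sqrt(2)*j^2/4 + 12*j^2 + 4*sqrt(2)*j + 6*j + 2*sqrt(2)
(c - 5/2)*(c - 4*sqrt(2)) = c^2 - 4*sqrt(2)*c - 5*c/2 + 10*sqrt(2)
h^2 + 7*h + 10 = (h + 2)*(h + 5)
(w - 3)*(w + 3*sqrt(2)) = w^2 - 3*w + 3*sqrt(2)*w - 9*sqrt(2)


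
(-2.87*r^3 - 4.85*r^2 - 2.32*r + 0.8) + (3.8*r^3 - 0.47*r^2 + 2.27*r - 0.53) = 0.93*r^3 - 5.32*r^2 - 0.0499999999999998*r + 0.27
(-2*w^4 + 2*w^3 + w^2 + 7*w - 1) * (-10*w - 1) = 20*w^5 - 18*w^4 - 12*w^3 - 71*w^2 + 3*w + 1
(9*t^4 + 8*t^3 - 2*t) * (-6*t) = -54*t^5 - 48*t^4 + 12*t^2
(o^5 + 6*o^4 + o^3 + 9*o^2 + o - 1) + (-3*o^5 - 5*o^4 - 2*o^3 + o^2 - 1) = -2*o^5 + o^4 - o^3 + 10*o^2 + o - 2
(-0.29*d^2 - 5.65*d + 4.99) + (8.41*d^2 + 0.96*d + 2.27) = 8.12*d^2 - 4.69*d + 7.26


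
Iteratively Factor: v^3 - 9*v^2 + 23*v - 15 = (v - 3)*(v^2 - 6*v + 5) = (v - 5)*(v - 3)*(v - 1)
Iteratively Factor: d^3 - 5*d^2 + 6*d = (d)*(d^2 - 5*d + 6) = d*(d - 2)*(d - 3)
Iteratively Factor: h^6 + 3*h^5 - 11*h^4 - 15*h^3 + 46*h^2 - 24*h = (h)*(h^5 + 3*h^4 - 11*h^3 - 15*h^2 + 46*h - 24) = h*(h - 1)*(h^4 + 4*h^3 - 7*h^2 - 22*h + 24) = h*(h - 1)^2*(h^3 + 5*h^2 - 2*h - 24) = h*(h - 1)^2*(h + 4)*(h^2 + h - 6) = h*(h - 2)*(h - 1)^2*(h + 4)*(h + 3)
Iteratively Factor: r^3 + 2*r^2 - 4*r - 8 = (r + 2)*(r^2 - 4) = (r + 2)^2*(r - 2)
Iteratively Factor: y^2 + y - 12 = (y + 4)*(y - 3)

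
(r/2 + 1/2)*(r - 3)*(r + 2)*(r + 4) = r^4/2 + 2*r^3 - 7*r^2/2 - 17*r - 12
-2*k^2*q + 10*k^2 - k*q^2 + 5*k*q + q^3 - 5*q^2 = (-2*k + q)*(k + q)*(q - 5)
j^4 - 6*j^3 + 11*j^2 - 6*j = j*(j - 3)*(j - 2)*(j - 1)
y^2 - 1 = (y - 1)*(y + 1)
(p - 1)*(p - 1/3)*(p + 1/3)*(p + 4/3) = p^4 + p^3/3 - 13*p^2/9 - p/27 + 4/27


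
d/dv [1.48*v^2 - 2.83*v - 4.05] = 2.96*v - 2.83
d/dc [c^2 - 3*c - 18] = 2*c - 3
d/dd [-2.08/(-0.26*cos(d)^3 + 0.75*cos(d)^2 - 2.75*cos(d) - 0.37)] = (1.6224*cos(d)^2 - 3.12*cos(d) + 5.72)*sin(d)/(0.26*cos(d)^3 - 0.75*cos(d)^2 + 2.75*cos(d) + 0.37)^2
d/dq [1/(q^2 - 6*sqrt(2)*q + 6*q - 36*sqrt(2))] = 2*(-q - 3 + 3*sqrt(2))/(q^2 - 6*sqrt(2)*q + 6*q - 36*sqrt(2))^2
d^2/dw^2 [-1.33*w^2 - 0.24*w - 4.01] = -2.66000000000000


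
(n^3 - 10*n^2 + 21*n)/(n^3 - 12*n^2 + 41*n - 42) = n/(n - 2)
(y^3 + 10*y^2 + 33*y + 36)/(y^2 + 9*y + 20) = (y^2 + 6*y + 9)/(y + 5)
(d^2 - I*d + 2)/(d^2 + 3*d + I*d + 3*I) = (d - 2*I)/(d + 3)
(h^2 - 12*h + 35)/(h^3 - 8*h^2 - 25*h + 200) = (h - 7)/(h^2 - 3*h - 40)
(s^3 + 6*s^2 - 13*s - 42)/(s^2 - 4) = (s^2 + 4*s - 21)/(s - 2)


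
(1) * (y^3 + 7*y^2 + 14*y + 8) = y^3 + 7*y^2 + 14*y + 8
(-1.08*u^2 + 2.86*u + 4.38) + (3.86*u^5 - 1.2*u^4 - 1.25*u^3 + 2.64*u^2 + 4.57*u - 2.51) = 3.86*u^5 - 1.2*u^4 - 1.25*u^3 + 1.56*u^2 + 7.43*u + 1.87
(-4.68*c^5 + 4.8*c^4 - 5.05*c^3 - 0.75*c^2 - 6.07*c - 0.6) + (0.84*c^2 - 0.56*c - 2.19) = -4.68*c^5 + 4.8*c^4 - 5.05*c^3 + 0.09*c^2 - 6.63*c - 2.79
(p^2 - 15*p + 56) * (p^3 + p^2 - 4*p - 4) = p^5 - 14*p^4 + 37*p^3 + 112*p^2 - 164*p - 224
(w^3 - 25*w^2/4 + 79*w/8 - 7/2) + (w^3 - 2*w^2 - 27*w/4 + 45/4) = 2*w^3 - 33*w^2/4 + 25*w/8 + 31/4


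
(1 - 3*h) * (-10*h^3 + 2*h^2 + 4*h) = 30*h^4 - 16*h^3 - 10*h^2 + 4*h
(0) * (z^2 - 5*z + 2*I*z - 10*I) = 0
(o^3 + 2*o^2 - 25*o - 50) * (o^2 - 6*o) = o^5 - 4*o^4 - 37*o^3 + 100*o^2 + 300*o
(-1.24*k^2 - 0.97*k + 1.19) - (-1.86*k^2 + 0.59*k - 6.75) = 0.62*k^2 - 1.56*k + 7.94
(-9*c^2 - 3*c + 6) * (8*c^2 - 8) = -72*c^4 - 24*c^3 + 120*c^2 + 24*c - 48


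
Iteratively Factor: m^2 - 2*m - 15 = (m + 3)*(m - 5)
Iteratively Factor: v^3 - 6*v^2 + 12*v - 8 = (v - 2)*(v^2 - 4*v + 4) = (v - 2)^2*(v - 2)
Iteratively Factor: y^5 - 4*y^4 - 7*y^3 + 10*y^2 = (y + 2)*(y^4 - 6*y^3 + 5*y^2) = (y - 1)*(y + 2)*(y^3 - 5*y^2) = (y - 5)*(y - 1)*(y + 2)*(y^2) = y*(y - 5)*(y - 1)*(y + 2)*(y)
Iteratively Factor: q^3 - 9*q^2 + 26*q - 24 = (q - 4)*(q^2 - 5*q + 6) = (q - 4)*(q - 2)*(q - 3)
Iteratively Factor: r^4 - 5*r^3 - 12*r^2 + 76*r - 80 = (r - 2)*(r^3 - 3*r^2 - 18*r + 40) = (r - 2)*(r + 4)*(r^2 - 7*r + 10) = (r - 2)^2*(r + 4)*(r - 5)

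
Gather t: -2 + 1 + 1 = 0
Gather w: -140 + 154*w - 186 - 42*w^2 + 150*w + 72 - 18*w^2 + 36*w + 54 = -60*w^2 + 340*w - 200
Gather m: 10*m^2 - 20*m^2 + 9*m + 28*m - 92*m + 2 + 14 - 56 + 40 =-10*m^2 - 55*m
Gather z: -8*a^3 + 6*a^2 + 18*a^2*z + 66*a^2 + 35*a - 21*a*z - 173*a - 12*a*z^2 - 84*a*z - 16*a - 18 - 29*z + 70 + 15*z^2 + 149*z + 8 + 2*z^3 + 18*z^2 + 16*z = -8*a^3 + 72*a^2 - 154*a + 2*z^3 + z^2*(33 - 12*a) + z*(18*a^2 - 105*a + 136) + 60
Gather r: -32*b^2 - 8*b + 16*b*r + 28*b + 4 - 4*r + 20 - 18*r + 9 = -32*b^2 + 20*b + r*(16*b - 22) + 33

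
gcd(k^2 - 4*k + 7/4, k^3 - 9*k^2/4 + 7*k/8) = k - 1/2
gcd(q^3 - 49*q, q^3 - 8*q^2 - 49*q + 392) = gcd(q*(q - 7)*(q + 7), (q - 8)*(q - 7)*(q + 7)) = q^2 - 49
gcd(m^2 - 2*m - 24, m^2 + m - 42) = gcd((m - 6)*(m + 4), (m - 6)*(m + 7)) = m - 6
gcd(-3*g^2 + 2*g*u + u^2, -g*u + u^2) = -g + u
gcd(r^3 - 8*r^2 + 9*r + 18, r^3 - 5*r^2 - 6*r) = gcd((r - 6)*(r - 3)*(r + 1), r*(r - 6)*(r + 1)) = r^2 - 5*r - 6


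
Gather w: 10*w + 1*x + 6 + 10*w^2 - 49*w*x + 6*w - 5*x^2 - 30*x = 10*w^2 + w*(16 - 49*x) - 5*x^2 - 29*x + 6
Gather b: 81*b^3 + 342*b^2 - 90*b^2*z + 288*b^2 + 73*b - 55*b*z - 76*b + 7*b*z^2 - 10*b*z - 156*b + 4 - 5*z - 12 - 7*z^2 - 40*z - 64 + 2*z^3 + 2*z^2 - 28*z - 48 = 81*b^3 + b^2*(630 - 90*z) + b*(7*z^2 - 65*z - 159) + 2*z^3 - 5*z^2 - 73*z - 120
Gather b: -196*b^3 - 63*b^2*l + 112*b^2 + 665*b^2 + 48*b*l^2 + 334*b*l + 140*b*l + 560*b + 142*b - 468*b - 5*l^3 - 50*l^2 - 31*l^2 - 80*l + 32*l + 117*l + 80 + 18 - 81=-196*b^3 + b^2*(777 - 63*l) + b*(48*l^2 + 474*l + 234) - 5*l^3 - 81*l^2 + 69*l + 17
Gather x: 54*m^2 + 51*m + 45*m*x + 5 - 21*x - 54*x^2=54*m^2 + 51*m - 54*x^2 + x*(45*m - 21) + 5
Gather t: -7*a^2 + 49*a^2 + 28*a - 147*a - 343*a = 42*a^2 - 462*a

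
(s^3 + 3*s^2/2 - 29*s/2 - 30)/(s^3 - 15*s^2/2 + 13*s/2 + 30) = (2*s^2 + 11*s + 15)/(2*s^2 - 7*s - 15)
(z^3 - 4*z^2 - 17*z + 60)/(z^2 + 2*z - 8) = (z^2 - 8*z + 15)/(z - 2)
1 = 1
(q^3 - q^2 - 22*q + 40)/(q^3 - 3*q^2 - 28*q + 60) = (q - 4)/(q - 6)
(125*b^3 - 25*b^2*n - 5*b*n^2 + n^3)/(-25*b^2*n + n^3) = (-5*b + n)/n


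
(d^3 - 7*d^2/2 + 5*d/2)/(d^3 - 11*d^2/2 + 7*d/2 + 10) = d*(d - 1)/(d^2 - 3*d - 4)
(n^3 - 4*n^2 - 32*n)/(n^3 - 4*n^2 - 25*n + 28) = n*(n - 8)/(n^2 - 8*n + 7)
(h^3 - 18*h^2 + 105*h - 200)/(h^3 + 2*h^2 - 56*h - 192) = (h^2 - 10*h + 25)/(h^2 + 10*h + 24)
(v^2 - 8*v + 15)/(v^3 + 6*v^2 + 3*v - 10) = (v^2 - 8*v + 15)/(v^3 + 6*v^2 + 3*v - 10)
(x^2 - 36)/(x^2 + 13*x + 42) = (x - 6)/(x + 7)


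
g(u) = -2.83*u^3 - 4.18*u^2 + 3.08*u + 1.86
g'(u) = -8.49*u^2 - 8.36*u + 3.08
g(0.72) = 0.85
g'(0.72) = -7.34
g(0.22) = 2.31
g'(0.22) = 0.83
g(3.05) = -107.92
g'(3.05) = -101.40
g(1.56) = -14.25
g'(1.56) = -30.62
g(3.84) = -208.19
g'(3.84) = -154.21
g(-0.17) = 1.23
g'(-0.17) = 4.26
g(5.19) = -490.38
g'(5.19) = -269.00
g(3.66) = -181.61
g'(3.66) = -141.25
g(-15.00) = 8566.41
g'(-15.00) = -1781.77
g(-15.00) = 8566.41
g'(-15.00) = -1781.77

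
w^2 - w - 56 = (w - 8)*(w + 7)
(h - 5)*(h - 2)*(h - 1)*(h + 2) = h^4 - 6*h^3 + h^2 + 24*h - 20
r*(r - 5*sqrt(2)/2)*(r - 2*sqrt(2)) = r^3 - 9*sqrt(2)*r^2/2 + 10*r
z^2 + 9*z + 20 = (z + 4)*(z + 5)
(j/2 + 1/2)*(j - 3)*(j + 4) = j^3/2 + j^2 - 11*j/2 - 6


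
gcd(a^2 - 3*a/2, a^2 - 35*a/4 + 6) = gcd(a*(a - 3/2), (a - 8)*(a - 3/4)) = 1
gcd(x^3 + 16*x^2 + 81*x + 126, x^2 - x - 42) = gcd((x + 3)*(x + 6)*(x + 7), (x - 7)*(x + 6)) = x + 6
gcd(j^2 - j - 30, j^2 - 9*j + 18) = j - 6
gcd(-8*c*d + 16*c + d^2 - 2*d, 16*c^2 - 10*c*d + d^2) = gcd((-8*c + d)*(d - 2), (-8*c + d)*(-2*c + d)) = 8*c - d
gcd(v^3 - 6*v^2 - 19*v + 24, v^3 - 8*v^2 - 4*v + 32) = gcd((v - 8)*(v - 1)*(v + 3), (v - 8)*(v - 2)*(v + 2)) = v - 8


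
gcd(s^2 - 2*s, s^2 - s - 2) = s - 2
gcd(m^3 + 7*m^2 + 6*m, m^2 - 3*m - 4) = m + 1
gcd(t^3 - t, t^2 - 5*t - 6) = t + 1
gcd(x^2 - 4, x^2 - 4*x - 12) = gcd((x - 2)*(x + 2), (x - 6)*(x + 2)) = x + 2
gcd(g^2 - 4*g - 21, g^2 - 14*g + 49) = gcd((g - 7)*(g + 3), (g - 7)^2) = g - 7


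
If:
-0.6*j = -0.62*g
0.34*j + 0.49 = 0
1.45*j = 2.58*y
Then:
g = -1.39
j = -1.44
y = -0.81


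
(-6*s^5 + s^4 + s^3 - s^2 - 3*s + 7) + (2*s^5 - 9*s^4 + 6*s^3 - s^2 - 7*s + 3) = -4*s^5 - 8*s^4 + 7*s^3 - 2*s^2 - 10*s + 10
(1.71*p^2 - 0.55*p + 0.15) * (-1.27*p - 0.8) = -2.1717*p^3 - 0.6695*p^2 + 0.2495*p - 0.12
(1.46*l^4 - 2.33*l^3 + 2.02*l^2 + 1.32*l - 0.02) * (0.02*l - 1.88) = 0.0292*l^5 - 2.7914*l^4 + 4.4208*l^3 - 3.7712*l^2 - 2.482*l + 0.0376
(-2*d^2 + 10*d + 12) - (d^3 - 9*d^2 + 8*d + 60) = -d^3 + 7*d^2 + 2*d - 48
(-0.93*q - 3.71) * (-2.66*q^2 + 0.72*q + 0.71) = 2.4738*q^3 + 9.199*q^2 - 3.3315*q - 2.6341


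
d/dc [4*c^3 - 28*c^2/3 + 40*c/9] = 12*c^2 - 56*c/3 + 40/9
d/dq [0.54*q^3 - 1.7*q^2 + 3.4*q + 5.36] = 1.62*q^2 - 3.4*q + 3.4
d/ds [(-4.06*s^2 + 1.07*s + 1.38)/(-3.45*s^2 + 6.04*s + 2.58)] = (-20.8309*s^2 - 11.4276*s - 5.5746)/(11.9025*s^4 - 41.676*s^3 + 18.6796*s^2 + 31.1664*s + 6.6564)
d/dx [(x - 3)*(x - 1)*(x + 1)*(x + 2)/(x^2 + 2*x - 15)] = (2*x^3 + 17*x^2 + 20*x - 3)/(x^2 + 10*x + 25)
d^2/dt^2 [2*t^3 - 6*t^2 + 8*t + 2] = 12*t - 12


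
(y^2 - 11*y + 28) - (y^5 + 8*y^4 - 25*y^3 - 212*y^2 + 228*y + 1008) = -y^5 - 8*y^4 + 25*y^3 + 213*y^2 - 239*y - 980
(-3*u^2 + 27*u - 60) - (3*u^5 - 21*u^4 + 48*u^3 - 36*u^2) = -3*u^5 + 21*u^4 - 48*u^3 + 33*u^2 + 27*u - 60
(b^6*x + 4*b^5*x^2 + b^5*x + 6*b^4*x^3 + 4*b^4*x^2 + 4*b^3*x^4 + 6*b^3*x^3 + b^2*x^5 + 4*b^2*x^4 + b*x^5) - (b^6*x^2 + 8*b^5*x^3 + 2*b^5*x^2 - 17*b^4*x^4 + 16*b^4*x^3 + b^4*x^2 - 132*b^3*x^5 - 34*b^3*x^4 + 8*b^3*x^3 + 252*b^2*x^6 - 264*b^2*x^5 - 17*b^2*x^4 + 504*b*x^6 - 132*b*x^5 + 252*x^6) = -b^6*x^2 + b^6*x - 8*b^5*x^3 + 2*b^5*x^2 + b^5*x + 17*b^4*x^4 - 10*b^4*x^3 + 3*b^4*x^2 + 132*b^3*x^5 + 38*b^3*x^4 - 2*b^3*x^3 - 252*b^2*x^6 + 265*b^2*x^5 + 21*b^2*x^4 - 504*b*x^6 + 133*b*x^5 - 252*x^6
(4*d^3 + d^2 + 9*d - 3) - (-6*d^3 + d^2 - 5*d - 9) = 10*d^3 + 14*d + 6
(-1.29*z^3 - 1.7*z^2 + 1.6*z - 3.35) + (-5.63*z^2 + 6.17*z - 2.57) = -1.29*z^3 - 7.33*z^2 + 7.77*z - 5.92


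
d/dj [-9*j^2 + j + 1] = 1 - 18*j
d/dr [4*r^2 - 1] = 8*r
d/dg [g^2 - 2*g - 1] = 2*g - 2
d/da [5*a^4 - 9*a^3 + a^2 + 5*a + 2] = 20*a^3 - 27*a^2 + 2*a + 5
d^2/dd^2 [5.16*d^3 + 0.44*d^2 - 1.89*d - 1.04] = 30.96*d + 0.88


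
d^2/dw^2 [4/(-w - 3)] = -8/(w + 3)^3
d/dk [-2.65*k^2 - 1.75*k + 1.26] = -5.3*k - 1.75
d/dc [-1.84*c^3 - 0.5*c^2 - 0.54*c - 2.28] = -5.52*c^2 - 1.0*c - 0.54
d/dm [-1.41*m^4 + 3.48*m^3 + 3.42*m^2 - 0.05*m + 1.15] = -5.64*m^3 + 10.44*m^2 + 6.84*m - 0.05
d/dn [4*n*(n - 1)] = 8*n - 4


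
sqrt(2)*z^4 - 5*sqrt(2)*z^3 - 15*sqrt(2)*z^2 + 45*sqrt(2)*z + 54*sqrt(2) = (z - 6)*(z - 3)*(z + 3)*(sqrt(2)*z + sqrt(2))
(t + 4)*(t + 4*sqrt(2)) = t^2 + 4*t + 4*sqrt(2)*t + 16*sqrt(2)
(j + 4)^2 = j^2 + 8*j + 16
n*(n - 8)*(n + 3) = n^3 - 5*n^2 - 24*n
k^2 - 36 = (k - 6)*(k + 6)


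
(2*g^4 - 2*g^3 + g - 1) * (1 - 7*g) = -14*g^5 + 16*g^4 - 2*g^3 - 7*g^2 + 8*g - 1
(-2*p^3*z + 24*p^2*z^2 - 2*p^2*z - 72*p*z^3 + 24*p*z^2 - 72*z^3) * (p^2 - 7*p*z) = -2*p^5*z + 38*p^4*z^2 - 2*p^4*z - 240*p^3*z^3 + 38*p^3*z^2 + 504*p^2*z^4 - 240*p^2*z^3 + 504*p*z^4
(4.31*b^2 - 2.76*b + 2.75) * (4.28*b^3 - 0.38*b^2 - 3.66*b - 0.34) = 18.4468*b^5 - 13.4506*b^4 - 2.9558*b^3 + 7.5912*b^2 - 9.1266*b - 0.935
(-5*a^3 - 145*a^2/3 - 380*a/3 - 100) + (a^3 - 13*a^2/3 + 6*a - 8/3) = -4*a^3 - 158*a^2/3 - 362*a/3 - 308/3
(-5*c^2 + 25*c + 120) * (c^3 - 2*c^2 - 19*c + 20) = -5*c^5 + 35*c^4 + 165*c^3 - 815*c^2 - 1780*c + 2400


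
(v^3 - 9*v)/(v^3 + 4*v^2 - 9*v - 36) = v/(v + 4)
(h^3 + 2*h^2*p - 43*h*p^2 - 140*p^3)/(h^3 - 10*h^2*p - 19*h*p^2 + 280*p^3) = (-h - 4*p)/(-h + 8*p)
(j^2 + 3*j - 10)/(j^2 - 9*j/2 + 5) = 2*(j + 5)/(2*j - 5)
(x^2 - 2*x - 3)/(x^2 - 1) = (x - 3)/(x - 1)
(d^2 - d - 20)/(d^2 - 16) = (d - 5)/(d - 4)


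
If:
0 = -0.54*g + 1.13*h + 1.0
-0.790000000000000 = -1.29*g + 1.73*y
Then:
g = 1.34108527131783*y + 0.612403100775194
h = 0.640872607532414*y - 0.592302942992385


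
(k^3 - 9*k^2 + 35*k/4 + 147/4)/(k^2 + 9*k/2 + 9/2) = (2*k^2 - 21*k + 49)/(2*(k + 3))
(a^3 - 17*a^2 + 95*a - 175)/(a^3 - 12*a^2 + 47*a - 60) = (a^2 - 12*a + 35)/(a^2 - 7*a + 12)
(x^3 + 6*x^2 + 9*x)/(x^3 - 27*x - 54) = x/(x - 6)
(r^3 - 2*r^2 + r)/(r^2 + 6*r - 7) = r*(r - 1)/(r + 7)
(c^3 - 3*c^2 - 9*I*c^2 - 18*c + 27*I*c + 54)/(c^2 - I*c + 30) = (c^2 - 3*c*(1 + I) + 9*I)/(c + 5*I)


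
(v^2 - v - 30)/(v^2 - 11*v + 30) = (v + 5)/(v - 5)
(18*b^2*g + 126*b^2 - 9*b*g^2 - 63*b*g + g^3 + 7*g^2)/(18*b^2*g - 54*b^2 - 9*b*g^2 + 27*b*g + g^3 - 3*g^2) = (g + 7)/(g - 3)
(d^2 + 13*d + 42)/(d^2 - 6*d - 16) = (d^2 + 13*d + 42)/(d^2 - 6*d - 16)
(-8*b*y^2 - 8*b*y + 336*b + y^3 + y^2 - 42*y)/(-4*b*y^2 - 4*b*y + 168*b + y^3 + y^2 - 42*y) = (-8*b + y)/(-4*b + y)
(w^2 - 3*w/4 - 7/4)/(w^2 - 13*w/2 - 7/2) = (-4*w^2 + 3*w + 7)/(2*(-2*w^2 + 13*w + 7))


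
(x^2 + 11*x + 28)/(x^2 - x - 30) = (x^2 + 11*x + 28)/(x^2 - x - 30)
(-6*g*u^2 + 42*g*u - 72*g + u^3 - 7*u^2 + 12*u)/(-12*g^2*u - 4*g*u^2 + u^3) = (u^2 - 7*u + 12)/(u*(2*g + u))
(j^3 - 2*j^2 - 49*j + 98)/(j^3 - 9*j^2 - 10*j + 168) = (j^2 + 5*j - 14)/(j^2 - 2*j - 24)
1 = 1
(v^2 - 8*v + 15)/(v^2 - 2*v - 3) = (v - 5)/(v + 1)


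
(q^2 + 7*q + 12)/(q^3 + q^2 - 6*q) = (q + 4)/(q*(q - 2))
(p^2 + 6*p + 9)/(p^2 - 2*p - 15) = (p + 3)/(p - 5)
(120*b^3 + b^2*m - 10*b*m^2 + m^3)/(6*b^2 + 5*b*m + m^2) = (40*b^2 - 13*b*m + m^2)/(2*b + m)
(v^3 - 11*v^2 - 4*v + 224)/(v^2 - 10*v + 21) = (v^2 - 4*v - 32)/(v - 3)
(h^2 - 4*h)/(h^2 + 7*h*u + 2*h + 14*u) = h*(h - 4)/(h^2 + 7*h*u + 2*h + 14*u)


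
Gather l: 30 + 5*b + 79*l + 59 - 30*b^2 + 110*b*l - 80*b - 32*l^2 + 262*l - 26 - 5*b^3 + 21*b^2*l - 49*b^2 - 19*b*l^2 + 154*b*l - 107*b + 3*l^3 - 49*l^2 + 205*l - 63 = -5*b^3 - 79*b^2 - 182*b + 3*l^3 + l^2*(-19*b - 81) + l*(21*b^2 + 264*b + 546)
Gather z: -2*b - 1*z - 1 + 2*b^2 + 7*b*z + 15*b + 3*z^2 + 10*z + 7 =2*b^2 + 13*b + 3*z^2 + z*(7*b + 9) + 6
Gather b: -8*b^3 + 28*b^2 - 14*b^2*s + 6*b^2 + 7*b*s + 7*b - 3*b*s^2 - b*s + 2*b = -8*b^3 + b^2*(34 - 14*s) + b*(-3*s^2 + 6*s + 9)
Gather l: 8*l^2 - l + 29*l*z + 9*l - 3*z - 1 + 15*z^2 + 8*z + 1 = 8*l^2 + l*(29*z + 8) + 15*z^2 + 5*z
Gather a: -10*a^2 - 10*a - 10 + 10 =-10*a^2 - 10*a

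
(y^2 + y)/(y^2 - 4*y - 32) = y*(y + 1)/(y^2 - 4*y - 32)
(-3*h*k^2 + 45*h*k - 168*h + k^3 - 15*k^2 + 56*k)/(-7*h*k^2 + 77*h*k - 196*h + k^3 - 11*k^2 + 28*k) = (3*h*k - 24*h - k^2 + 8*k)/(7*h*k - 28*h - k^2 + 4*k)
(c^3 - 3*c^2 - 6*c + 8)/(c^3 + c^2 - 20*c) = (c^2 + c - 2)/(c*(c + 5))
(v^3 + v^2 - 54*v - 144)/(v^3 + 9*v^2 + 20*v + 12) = (v^2 - 5*v - 24)/(v^2 + 3*v + 2)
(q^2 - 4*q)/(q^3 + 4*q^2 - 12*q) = (q - 4)/(q^2 + 4*q - 12)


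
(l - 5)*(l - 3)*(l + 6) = l^3 - 2*l^2 - 33*l + 90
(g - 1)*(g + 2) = g^2 + g - 2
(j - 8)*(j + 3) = j^2 - 5*j - 24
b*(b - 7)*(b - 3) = b^3 - 10*b^2 + 21*b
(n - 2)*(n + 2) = n^2 - 4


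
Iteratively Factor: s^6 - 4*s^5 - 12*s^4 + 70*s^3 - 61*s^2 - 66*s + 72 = (s - 1)*(s^5 - 3*s^4 - 15*s^3 + 55*s^2 - 6*s - 72) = (s - 1)*(s + 4)*(s^4 - 7*s^3 + 13*s^2 + 3*s - 18) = (s - 3)*(s - 1)*(s + 4)*(s^3 - 4*s^2 + s + 6) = (s - 3)*(s - 2)*(s - 1)*(s + 4)*(s^2 - 2*s - 3) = (s - 3)*(s - 2)*(s - 1)*(s + 1)*(s + 4)*(s - 3)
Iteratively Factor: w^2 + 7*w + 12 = (w + 4)*(w + 3)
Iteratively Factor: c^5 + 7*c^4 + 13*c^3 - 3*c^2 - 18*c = (c + 2)*(c^4 + 5*c^3 + 3*c^2 - 9*c) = (c + 2)*(c + 3)*(c^3 + 2*c^2 - 3*c) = c*(c + 2)*(c + 3)*(c^2 + 2*c - 3) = c*(c + 2)*(c + 3)^2*(c - 1)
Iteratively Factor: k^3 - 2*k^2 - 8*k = (k - 4)*(k^2 + 2*k) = (k - 4)*(k + 2)*(k)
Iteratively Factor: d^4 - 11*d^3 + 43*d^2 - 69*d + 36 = (d - 1)*(d^3 - 10*d^2 + 33*d - 36) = (d - 3)*(d - 1)*(d^2 - 7*d + 12) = (d - 4)*(d - 3)*(d - 1)*(d - 3)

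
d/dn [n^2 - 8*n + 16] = 2*n - 8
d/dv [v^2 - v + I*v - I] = 2*v - 1 + I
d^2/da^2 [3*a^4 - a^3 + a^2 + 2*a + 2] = 36*a^2 - 6*a + 2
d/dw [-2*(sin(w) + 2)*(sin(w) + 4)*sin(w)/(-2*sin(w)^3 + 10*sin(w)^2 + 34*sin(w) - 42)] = (-11*sin(w)^4 - 50*sin(w)^3 + sin(w)^2 + 252*sin(w) + 168)*cos(w)/((sin(w) - 7)^2*(sin(w) - 1)^2*(sin(w) + 3)^2)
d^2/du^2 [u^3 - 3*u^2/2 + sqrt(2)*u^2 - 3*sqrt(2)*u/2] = 6*u - 3 + 2*sqrt(2)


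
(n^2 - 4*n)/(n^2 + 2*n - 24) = n/(n + 6)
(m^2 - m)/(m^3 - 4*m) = (m - 1)/(m^2 - 4)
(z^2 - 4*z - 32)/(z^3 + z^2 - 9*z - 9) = (z^2 - 4*z - 32)/(z^3 + z^2 - 9*z - 9)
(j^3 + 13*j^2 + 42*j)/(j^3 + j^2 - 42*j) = (j + 6)/(j - 6)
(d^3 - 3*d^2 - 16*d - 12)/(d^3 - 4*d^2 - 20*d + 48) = (d^2 + 3*d + 2)/(d^2 + 2*d - 8)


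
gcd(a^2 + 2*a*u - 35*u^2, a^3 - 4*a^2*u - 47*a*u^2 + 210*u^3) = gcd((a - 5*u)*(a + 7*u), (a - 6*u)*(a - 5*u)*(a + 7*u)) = -a^2 - 2*a*u + 35*u^2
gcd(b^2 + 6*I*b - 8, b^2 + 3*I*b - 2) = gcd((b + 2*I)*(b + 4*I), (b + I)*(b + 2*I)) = b + 2*I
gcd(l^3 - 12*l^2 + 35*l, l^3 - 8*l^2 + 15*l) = l^2 - 5*l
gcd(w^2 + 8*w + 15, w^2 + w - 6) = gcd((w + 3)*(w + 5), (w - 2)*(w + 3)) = w + 3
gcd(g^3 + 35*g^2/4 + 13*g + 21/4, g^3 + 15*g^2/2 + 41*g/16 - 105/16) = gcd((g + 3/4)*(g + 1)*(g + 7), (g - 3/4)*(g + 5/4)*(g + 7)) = g + 7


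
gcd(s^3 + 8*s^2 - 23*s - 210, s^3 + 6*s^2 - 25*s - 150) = s^2 + s - 30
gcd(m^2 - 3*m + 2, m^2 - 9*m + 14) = m - 2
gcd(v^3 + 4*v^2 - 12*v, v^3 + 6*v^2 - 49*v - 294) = v + 6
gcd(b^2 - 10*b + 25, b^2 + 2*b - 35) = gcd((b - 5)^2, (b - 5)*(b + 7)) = b - 5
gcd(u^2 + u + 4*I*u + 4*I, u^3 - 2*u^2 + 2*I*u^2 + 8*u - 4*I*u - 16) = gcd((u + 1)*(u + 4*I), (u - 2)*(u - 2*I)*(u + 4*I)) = u + 4*I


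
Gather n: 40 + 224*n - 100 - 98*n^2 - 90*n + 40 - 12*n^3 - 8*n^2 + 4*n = -12*n^3 - 106*n^2 + 138*n - 20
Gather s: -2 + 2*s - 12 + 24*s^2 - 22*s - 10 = 24*s^2 - 20*s - 24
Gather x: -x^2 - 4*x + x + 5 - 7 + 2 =-x^2 - 3*x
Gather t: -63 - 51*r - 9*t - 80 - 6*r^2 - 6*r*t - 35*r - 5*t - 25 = -6*r^2 - 86*r + t*(-6*r - 14) - 168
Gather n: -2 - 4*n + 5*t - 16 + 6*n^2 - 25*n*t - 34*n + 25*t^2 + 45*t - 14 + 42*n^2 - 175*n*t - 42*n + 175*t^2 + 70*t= 48*n^2 + n*(-200*t - 80) + 200*t^2 + 120*t - 32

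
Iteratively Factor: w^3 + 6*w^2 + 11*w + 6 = (w + 2)*(w^2 + 4*w + 3) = (w + 2)*(w + 3)*(w + 1)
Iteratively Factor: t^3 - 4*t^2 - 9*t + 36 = (t - 4)*(t^2 - 9) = (t - 4)*(t + 3)*(t - 3)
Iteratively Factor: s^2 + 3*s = (s)*(s + 3)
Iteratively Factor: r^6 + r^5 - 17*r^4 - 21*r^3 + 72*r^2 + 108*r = (r + 3)*(r^5 - 2*r^4 - 11*r^3 + 12*r^2 + 36*r) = (r - 3)*(r + 3)*(r^4 + r^3 - 8*r^2 - 12*r) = (r - 3)*(r + 2)*(r + 3)*(r^3 - r^2 - 6*r) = r*(r - 3)*(r + 2)*(r + 3)*(r^2 - r - 6) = r*(r - 3)^2*(r + 2)*(r + 3)*(r + 2)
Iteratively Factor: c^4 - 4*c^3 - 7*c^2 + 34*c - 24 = (c - 2)*(c^3 - 2*c^2 - 11*c + 12) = (c - 2)*(c - 1)*(c^2 - c - 12) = (c - 4)*(c - 2)*(c - 1)*(c + 3)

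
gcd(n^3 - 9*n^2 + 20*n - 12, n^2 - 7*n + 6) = n^2 - 7*n + 6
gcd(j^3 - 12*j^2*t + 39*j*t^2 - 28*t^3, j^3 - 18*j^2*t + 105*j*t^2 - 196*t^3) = j^2 - 11*j*t + 28*t^2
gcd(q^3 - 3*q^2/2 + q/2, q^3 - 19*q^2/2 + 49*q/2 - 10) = q - 1/2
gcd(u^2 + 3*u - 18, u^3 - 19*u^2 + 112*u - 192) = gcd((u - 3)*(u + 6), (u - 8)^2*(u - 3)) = u - 3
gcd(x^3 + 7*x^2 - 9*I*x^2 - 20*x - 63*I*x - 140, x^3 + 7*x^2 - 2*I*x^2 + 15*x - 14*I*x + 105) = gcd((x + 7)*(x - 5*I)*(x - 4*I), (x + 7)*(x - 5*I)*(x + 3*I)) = x^2 + x*(7 - 5*I) - 35*I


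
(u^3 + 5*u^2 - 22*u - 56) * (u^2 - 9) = u^5 + 5*u^4 - 31*u^3 - 101*u^2 + 198*u + 504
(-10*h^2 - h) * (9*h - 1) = -90*h^3 + h^2 + h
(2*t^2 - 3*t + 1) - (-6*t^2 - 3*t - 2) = 8*t^2 + 3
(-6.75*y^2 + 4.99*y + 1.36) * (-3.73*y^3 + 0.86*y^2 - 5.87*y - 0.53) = 25.1775*y^5 - 24.4177*y^4 + 38.8411*y^3 - 24.5442*y^2 - 10.6279*y - 0.7208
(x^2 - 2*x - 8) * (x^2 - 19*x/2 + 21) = x^4 - 23*x^3/2 + 32*x^2 + 34*x - 168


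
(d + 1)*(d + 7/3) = d^2 + 10*d/3 + 7/3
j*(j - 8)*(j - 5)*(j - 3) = j^4 - 16*j^3 + 79*j^2 - 120*j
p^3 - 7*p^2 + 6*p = p*(p - 6)*(p - 1)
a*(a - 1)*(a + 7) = a^3 + 6*a^2 - 7*a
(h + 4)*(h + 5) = h^2 + 9*h + 20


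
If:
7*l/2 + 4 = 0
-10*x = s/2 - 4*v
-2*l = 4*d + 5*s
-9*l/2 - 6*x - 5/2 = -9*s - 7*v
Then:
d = 115*x/79 + 501/553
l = -8/7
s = -92*x/79 - 148/553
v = 186*x/79 - 37/1106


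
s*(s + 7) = s^2 + 7*s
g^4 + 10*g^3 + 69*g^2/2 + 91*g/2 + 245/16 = (g + 1/2)*(g + 5/2)*(g + 7/2)^2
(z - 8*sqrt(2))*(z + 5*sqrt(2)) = z^2 - 3*sqrt(2)*z - 80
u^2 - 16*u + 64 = (u - 8)^2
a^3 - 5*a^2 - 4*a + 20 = (a - 5)*(a - 2)*(a + 2)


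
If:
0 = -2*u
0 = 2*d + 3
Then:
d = -3/2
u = 0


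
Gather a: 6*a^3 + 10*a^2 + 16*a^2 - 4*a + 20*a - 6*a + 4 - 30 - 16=6*a^3 + 26*a^2 + 10*a - 42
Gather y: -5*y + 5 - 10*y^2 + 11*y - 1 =-10*y^2 + 6*y + 4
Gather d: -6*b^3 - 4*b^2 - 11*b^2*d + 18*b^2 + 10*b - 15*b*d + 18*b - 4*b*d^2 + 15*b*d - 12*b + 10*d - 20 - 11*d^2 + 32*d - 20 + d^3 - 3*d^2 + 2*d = -6*b^3 + 14*b^2 + 16*b + d^3 + d^2*(-4*b - 14) + d*(44 - 11*b^2) - 40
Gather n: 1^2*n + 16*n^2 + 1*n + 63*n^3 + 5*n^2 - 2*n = 63*n^3 + 21*n^2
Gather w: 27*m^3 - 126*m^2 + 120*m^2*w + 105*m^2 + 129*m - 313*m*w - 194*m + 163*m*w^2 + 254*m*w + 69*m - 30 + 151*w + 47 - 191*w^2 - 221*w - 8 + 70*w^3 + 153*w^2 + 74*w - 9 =27*m^3 - 21*m^2 + 4*m + 70*w^3 + w^2*(163*m - 38) + w*(120*m^2 - 59*m + 4)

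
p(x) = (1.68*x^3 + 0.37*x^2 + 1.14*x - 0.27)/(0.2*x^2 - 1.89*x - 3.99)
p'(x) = (1.89 - 0.4*x)*(1.68*x^3 + 0.37*x^2 + 1.14*x - 0.27)/(0.2*x^2 - 1.89*x - 3.99)^2 + (5.04*x^2 + 0.74*x + 1.14)/(0.2*x^2 - 1.89*x - 3.99)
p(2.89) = -6.00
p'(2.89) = -5.27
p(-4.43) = -17.35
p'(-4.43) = 4.00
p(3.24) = -8.04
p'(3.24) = -6.45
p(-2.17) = -17.25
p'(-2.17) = -23.09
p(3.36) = -8.84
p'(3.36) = -6.89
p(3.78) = -12.09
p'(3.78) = -8.62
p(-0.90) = 1.04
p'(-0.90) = -3.25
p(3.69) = -11.33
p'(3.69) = -8.23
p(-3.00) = -13.14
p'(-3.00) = 1.06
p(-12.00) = -60.30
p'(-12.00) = 6.62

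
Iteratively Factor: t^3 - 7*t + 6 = (t + 3)*(t^2 - 3*t + 2) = (t - 2)*(t + 3)*(t - 1)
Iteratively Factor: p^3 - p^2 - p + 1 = (p - 1)*(p^2 - 1) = (p - 1)^2*(p + 1)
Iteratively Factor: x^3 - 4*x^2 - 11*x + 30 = (x - 2)*(x^2 - 2*x - 15) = (x - 5)*(x - 2)*(x + 3)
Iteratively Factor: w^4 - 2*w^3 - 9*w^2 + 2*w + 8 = (w - 1)*(w^3 - w^2 - 10*w - 8) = (w - 1)*(w + 2)*(w^2 - 3*w - 4) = (w - 4)*(w - 1)*(w + 2)*(w + 1)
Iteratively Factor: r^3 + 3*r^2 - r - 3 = (r + 3)*(r^2 - 1) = (r - 1)*(r + 3)*(r + 1)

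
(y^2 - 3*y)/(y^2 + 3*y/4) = 4*(y - 3)/(4*y + 3)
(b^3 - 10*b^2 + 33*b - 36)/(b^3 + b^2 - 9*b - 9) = (b^2 - 7*b + 12)/(b^2 + 4*b + 3)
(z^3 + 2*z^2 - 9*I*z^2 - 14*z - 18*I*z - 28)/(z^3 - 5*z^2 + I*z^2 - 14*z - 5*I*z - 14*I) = (z^2 - 9*I*z - 14)/(z^2 + z*(-7 + I) - 7*I)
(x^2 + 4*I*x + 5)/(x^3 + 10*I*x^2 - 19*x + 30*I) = 1/(x + 6*I)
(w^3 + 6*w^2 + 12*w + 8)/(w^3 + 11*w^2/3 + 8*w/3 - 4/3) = 3*(w + 2)/(3*w - 1)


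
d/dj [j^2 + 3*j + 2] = 2*j + 3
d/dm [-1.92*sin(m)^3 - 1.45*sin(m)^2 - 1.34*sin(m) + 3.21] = (-2.9*sin(m) + 2.88*cos(2*m) - 4.22)*cos(m)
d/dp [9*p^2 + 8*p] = 18*p + 8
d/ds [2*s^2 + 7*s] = 4*s + 7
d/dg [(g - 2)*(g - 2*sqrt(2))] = 2*g - 2*sqrt(2) - 2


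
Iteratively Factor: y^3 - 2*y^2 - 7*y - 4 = (y + 1)*(y^2 - 3*y - 4) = (y + 1)^2*(y - 4)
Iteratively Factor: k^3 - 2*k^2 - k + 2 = (k + 1)*(k^2 - 3*k + 2) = (k - 2)*(k + 1)*(k - 1)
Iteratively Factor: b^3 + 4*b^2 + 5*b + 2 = (b + 2)*(b^2 + 2*b + 1) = (b + 1)*(b + 2)*(b + 1)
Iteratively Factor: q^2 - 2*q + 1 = (q - 1)*(q - 1)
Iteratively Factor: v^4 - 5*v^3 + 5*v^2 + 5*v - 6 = (v + 1)*(v^3 - 6*v^2 + 11*v - 6) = (v - 2)*(v + 1)*(v^2 - 4*v + 3) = (v - 3)*(v - 2)*(v + 1)*(v - 1)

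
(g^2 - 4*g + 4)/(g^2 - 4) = (g - 2)/(g + 2)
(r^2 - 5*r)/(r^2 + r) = (r - 5)/(r + 1)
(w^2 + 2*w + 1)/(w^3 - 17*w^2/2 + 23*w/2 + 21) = 2*(w + 1)/(2*w^2 - 19*w + 42)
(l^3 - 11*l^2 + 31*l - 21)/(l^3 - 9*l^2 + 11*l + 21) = (l - 1)/(l + 1)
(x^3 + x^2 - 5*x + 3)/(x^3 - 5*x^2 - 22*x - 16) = (-x^3 - x^2 + 5*x - 3)/(-x^3 + 5*x^2 + 22*x + 16)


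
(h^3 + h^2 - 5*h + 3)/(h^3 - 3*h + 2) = (h + 3)/(h + 2)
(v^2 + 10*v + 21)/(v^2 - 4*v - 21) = (v + 7)/(v - 7)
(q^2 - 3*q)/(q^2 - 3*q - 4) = q*(3 - q)/(-q^2 + 3*q + 4)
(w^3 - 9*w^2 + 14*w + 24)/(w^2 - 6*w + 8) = (w^2 - 5*w - 6)/(w - 2)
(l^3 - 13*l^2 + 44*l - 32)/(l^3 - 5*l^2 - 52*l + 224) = (l - 1)/(l + 7)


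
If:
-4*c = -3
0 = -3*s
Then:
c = 3/4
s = 0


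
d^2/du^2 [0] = 0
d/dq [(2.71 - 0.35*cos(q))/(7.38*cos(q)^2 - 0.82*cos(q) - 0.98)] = (-2.583*cos(q)^2 + 39.9996*cos(q) - 2.5652)*sin(q)/(54.4644*cos(q)^4 - 12.1032*cos(q)^3 - 13.7924*cos(q)^2 + 1.6072*cos(q) + 0.9604)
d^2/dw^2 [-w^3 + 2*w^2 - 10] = 4 - 6*w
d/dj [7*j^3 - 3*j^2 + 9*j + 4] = 21*j^2 - 6*j + 9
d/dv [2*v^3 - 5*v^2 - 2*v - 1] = 6*v^2 - 10*v - 2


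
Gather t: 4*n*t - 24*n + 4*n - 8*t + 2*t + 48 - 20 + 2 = -20*n + t*(4*n - 6) + 30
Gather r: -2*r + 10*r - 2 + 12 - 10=8*r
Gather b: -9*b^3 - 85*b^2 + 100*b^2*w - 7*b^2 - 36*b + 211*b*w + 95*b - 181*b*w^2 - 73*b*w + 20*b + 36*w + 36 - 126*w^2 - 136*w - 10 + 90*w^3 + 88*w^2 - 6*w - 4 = -9*b^3 + b^2*(100*w - 92) + b*(-181*w^2 + 138*w + 79) + 90*w^3 - 38*w^2 - 106*w + 22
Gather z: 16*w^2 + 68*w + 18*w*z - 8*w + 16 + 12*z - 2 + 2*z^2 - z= 16*w^2 + 60*w + 2*z^2 + z*(18*w + 11) + 14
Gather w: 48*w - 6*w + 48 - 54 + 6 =42*w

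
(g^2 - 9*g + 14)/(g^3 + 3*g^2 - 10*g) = (g - 7)/(g*(g + 5))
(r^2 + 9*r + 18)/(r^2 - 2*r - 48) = (r + 3)/(r - 8)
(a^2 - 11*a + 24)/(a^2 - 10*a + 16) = (a - 3)/(a - 2)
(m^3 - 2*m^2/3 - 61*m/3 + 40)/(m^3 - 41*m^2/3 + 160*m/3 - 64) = (m + 5)/(m - 8)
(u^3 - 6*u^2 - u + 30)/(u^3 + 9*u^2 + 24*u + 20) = (u^2 - 8*u + 15)/(u^2 + 7*u + 10)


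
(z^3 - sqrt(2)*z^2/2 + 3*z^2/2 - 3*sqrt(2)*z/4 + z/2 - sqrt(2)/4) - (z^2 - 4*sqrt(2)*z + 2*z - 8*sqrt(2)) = z^3 - sqrt(2)*z^2/2 + z^2/2 - 3*z/2 + 13*sqrt(2)*z/4 + 31*sqrt(2)/4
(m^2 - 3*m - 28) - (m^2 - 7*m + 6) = 4*m - 34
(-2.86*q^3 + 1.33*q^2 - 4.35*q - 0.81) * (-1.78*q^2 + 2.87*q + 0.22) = 5.0908*q^5 - 10.5756*q^4 + 10.9309*q^3 - 10.7501*q^2 - 3.2817*q - 0.1782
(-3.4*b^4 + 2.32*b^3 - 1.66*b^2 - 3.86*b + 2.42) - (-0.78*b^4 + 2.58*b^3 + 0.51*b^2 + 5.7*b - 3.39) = -2.62*b^4 - 0.26*b^3 - 2.17*b^2 - 9.56*b + 5.81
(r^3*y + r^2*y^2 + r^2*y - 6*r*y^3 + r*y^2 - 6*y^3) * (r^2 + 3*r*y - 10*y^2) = r^5*y + 4*r^4*y^2 + r^4*y - 13*r^3*y^3 + 4*r^3*y^2 - 28*r^2*y^4 - 13*r^2*y^3 + 60*r*y^5 - 28*r*y^4 + 60*y^5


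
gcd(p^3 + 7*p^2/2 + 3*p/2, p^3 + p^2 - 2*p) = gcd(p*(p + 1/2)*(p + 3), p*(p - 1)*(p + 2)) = p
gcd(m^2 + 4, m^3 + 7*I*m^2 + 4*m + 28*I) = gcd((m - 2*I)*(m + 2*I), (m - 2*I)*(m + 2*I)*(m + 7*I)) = m^2 + 4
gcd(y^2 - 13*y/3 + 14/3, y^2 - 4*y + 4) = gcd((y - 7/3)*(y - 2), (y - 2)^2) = y - 2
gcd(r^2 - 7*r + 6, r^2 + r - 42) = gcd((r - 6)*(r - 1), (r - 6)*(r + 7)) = r - 6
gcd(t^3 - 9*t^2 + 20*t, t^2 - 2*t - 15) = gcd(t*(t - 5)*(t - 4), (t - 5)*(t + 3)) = t - 5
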